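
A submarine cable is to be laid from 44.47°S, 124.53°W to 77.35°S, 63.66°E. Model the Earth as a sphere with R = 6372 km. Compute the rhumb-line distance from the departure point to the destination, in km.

Rhumb course C = atan2(Δλ, Δψ) with Δψ = ln[tan(π/4+φ₂/2)/tan(π/4+φ₁/2)] = -1.3313, Δλ = -2.9987 → C = 246.06°
d = R·|Δφ| / |cos C| = 6372·0.57386 / 0.40577 = 9012 km

9012 km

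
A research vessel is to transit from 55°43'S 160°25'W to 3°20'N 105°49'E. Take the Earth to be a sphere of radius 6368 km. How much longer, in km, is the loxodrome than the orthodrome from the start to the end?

Great circle: cos σ = sin φ₁ sin φ₂ + cos φ₁ cos φ₂ cos Δλ,  σ = 1.6559 rad → d_gc = 10544.7 km
Rhumb line: Δψ = +1.2345, q = Δφ/Δψ = 0.8349, d_rh = R√(Δφ²+q²Δλ²) = 10898.4 km
Excess = 10898.4 − 10544.7 = 353.7 ≈ 354 km

354 km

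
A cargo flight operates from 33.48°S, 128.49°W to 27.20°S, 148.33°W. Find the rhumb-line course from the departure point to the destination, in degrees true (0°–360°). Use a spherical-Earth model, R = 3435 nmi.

290.2°

Δψ = ln[tan(π/4+φ₂/2)/tan(π/4+φ₁/2)] = +0.1271
Δλ = -0.3463 rad (taken the short way round)
course = atan2(Δλ, Δψ) = 290.16°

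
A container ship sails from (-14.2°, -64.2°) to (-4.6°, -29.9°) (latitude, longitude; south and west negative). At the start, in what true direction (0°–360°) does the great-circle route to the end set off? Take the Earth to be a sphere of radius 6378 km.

N = sin Δλ·cos φ₂ = +0.5617;  D = cos φ₁ sin φ₂ − sin φ₁ cos φ₂ cos Δλ = +0.1242
initial course = atan2(N, D) = 77.53°

77.5°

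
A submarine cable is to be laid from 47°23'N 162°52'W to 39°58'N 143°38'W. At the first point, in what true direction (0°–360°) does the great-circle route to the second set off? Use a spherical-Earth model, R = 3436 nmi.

111.1°

θ = atan2( sin Δλ·cos φ₂ ,  cos φ₁ sin φ₂ − sin φ₁ cos φ₂ cos Δλ )
  = atan2(+0.2525, -0.0976) = 111.14°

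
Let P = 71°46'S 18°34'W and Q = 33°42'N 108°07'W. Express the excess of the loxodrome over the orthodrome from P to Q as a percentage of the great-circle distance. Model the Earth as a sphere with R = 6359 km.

Great circle: σ = 2.1234 rad → d_gc = Rσ = 13503.0 km
Rhumb: Δφ = +1.8407, Δλ = -1.5629, Δψ = +2.4550, q = Δφ/Δψ = 0.7498 → d_rh = R√(Δφ²+q²Δλ²) = 13876.1 km
Excess = (13876.1 − 13503.0) / 13503.0 = 373.1 / 13503.0 = 2.76% ≈ 2.8%

2.8%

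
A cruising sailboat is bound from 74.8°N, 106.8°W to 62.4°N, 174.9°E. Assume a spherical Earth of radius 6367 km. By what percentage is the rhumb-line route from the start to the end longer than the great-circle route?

7.2%

Great circle: σ = 0.4953 rad → d_gc = Rσ = 3153.5 km
Rhumb: Δφ = -0.2164, Δλ = -1.3666, Δψ = -0.6102, q = Δφ/Δψ = 0.3547 → d_rh = R√(Δφ²+q²Δλ²) = 3379.5 km
Excess = (3379.5 − 3153.5) / 3153.5 = 226.0 / 3153.5 = 7.17% ≈ 7.2%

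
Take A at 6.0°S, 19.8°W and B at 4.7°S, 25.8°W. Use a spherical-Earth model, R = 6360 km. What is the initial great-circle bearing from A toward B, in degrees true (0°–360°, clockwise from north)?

θ = atan2( sin Δλ·cos φ₂ ,  cos φ₁ sin φ₂ − sin φ₁ cos φ₂ cos Δλ )
  = atan2(-0.1042, +0.0221) = 281.99°

282.0°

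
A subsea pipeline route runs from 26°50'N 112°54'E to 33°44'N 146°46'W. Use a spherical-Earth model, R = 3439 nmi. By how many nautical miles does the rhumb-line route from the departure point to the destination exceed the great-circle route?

215 nmi

Great circle: cos σ = sin φ₁ sin φ₂ + cos φ₁ cos φ₂ cos Δλ,  σ = 1.4530 rad → d_gc = 4996.7 nmi
Rhumb line: Δψ = +0.1396, q = Δφ/Δψ = 0.8627, d_rh = R√(Δφ²+q²Δλ²) = 5211.6 nmi
Excess = 5211.6 − 4996.7 = 214.9 ≈ 215 nmi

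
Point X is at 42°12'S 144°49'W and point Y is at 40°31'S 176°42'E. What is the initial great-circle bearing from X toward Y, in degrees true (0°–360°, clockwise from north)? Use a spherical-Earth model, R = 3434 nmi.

260.2°

N = sin Δλ·cos φ₂ = -0.4731;  D = cos φ₁ sin φ₂ − sin φ₁ cos φ₂ cos Δλ = -0.0815
initial course = atan2(N, D) = 260.22°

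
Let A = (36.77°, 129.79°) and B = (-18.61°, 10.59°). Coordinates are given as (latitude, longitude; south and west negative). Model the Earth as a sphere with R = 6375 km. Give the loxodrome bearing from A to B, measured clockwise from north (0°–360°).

Meridional parts: M(φ₁)=+0.6910, M(φ₂)=-0.3307 → ΔM = -1.0216;  Δλ = -2.0804 rad
tan C = Δλ / ΔM = +2.0364 → C = 243.85°

243.8°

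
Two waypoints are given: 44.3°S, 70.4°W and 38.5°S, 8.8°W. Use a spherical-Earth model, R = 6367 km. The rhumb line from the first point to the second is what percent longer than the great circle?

2.3%

Great circle: σ = 0.7938 rad → d_gc = Rσ = 5053.8 km
Rhumb: Δφ = +0.1012, Δλ = +1.0751, Δψ = +0.1351, q = Δφ/Δψ = 0.7493 → d_rh = R√(Δφ²+q²Δλ²) = 5169.5 km
Excess = (5169.5 − 5053.8) / 5053.8 = 115.7 / 5053.8 = 2.29% ≈ 2.3%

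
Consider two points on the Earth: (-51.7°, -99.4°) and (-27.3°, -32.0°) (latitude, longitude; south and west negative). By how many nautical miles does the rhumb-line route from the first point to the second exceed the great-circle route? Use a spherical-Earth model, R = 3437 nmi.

87 nmi

Great circle: cos σ = sin φ₁ sin φ₂ + cos φ₁ cos φ₂ cos Δλ,  σ = 0.9624 rad → d_gc = 3307.6 nmi
Rhumb line: Δψ = +0.5621, q = Δφ/Δψ = 0.7576, d_rh = R√(Δφ²+q²Δλ²) = 3395.0 nmi
Excess = 3395.0 − 3307.6 = 87.4 ≈ 87 nmi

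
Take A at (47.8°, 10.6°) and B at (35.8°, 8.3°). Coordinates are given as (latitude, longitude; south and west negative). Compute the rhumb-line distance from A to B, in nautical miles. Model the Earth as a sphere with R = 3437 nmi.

Δψ = ln[tan(π/4+φ₂/2)/tan(π/4+φ₁/2)] = -0.2823;  Δφ = -0.2094 rad,  Δλ = -0.0401 rad
q = Δφ/Δψ = 0.7419
d = R·√(Δφ² + q²Δλ²) = 3437·0.21155 = 727 nmi

727 nmi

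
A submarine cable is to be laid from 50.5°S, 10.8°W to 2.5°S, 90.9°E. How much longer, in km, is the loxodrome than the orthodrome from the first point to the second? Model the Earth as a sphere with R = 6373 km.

422 km

Great circle: cos σ = sin φ₁ sin φ₂ + cos φ₁ cos φ₂ cos Δλ,  σ = 1.6661 rad → d_gc = 10618.4 km
Rhumb line: Δψ = +0.9807, q = Δφ/Δψ = 0.8543, d_rh = R√(Δφ²+q²Δλ²) = 11040.3 km
Excess = 11040.3 − 10618.4 = 421.9 ≈ 422 km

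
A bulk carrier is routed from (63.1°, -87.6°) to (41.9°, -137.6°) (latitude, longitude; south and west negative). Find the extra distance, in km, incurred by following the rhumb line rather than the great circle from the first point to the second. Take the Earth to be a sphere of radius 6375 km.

Great circle: cos σ = sin φ₁ sin φ₂ + cos φ₁ cos φ₂ cos Δλ,  σ = 0.6232 rad → d_gc = 3972.72 km
Rhumb line: Δψ = -0.6238, q = Δφ/Δψ = 0.5931, d_rh = R√(Δφ²+q²Δλ²) = 4056.16 km
Excess = 4056.16 − 3972.72 = 83.44 ≈ 83 km

83 km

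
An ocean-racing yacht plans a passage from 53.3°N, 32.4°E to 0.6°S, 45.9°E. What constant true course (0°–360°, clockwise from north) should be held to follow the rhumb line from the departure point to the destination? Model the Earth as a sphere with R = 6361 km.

Meridional parts: M(φ₁)=+1.1036, M(φ₂)=-0.0105 → ΔM = -1.1140;  Δλ = +0.2356 rad
tan C = Δλ / ΔM = -0.2115 → C = 168.06°

168.1°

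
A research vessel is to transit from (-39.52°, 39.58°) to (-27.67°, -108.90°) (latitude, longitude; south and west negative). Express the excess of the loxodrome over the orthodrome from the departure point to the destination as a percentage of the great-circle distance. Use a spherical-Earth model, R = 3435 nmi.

Great circle: σ = 1.8618 rad → d_gc = Rσ = 6395.2 nmi
Rhumb: Δφ = +0.2068, Δλ = -2.5915, Δψ = +0.2491, q = Δφ/Δψ = 0.8302 → d_rh = R√(Δφ²+q²Δλ²) = 7423.9 nmi
Excess = (7423.9 − 6395.2) / 6395.2 = 1028.7 / 6395.2 = 16.09% ≈ 16.1%

16.1%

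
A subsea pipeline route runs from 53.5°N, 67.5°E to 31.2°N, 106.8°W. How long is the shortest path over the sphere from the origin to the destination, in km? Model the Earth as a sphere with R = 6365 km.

10571 km

Haversine: a = sin²(Δφ/2)+cos φ₁ cos φ₂ sin²(Δλ/2) = 0.54493;  σ = 2·atan2(√a,√(1−a))
σ = 95.155° → d = Rσ = 6365·1.66077 = 10571 km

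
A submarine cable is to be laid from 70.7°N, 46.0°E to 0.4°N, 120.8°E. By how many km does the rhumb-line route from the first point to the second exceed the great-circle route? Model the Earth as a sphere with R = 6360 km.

Great circle: cos σ = sin φ₁ sin φ₂ + cos φ₁ cos φ₂ cos Δλ,  σ = 1.4774 rad → d_gc = 9396.4 km
Rhumb line: Δψ = -1.7648, q = Δφ/Δψ = 0.6953, d_rh = R√(Δφ²+q²Δλ²) = 9706.7 km
Excess = 9706.7 − 9396.4 = 310.3 ≈ 310 km

310 km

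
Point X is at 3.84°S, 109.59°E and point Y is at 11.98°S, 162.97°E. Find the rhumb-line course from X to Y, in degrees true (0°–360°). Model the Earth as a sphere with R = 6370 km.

98.8°

Δψ = ln[tan(π/4+φ₂/2)/tan(π/4+φ₁/2)] = -0.1436
Δλ = +0.9317 rad (taken the short way round)
course = atan2(Δλ, Δψ) = 98.76°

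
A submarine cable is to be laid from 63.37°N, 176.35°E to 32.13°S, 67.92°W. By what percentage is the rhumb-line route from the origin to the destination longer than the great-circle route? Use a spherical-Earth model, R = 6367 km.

Great circle: σ = 2.2656 rad → d_gc = Rσ = 14424.9 km
Rhumb: Δφ = -1.6668, Δλ = +2.0199, Δψ = -2.0338, q = Δφ/Δψ = 0.8195 → d_rh = R√(Δφ²+q²Δλ²) = 14956.9 km
Excess = (14956.9 − 14424.9) / 14424.9 = 532.0 / 14424.9 = 3.69% ≈ 3.7%

3.7%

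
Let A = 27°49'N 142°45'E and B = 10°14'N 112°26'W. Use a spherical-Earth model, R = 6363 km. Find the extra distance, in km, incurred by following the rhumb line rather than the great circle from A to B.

237 km

Great circle: cos σ = sin φ₁ sin φ₂ + cos φ₁ cos φ₂ cos Δλ,  σ = 1.7109 rad → d_gc = 10886.7 km
Rhumb line: Δψ = -0.3262, q = Δφ/Δψ = 0.9408, d_rh = R√(Δφ²+q²Δλ²) = 11123.7 km
Excess = 11123.7 − 10886.7 = 237.0 ≈ 237 km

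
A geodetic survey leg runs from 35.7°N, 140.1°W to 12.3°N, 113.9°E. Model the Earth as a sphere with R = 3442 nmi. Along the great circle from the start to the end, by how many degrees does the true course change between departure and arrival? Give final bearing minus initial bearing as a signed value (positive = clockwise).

-57.7°

At departure: θ₁ = atan2(sin Δλ cos φ₂, cos φ₁ sin φ₂ − sin φ₁ cos φ₂ cos Δλ) = 289.37°
At arrival: θ₂ = atan2(sin Δλ cos φ₁, −cos φ₂ sin φ₁ + sin φ₂ cos φ₁ cos Δλ) = 231.64°
Δθ = θ₂ − θ₁ = -57.7°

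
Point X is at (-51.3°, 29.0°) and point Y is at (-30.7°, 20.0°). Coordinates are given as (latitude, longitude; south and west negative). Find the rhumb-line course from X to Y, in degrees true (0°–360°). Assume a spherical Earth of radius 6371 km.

342.0°

Δψ = ln[tan(π/4+φ₂/2)/tan(π/4+φ₁/2)] = +0.4830
Δλ = -0.1571 rad (taken the short way round)
course = atan2(Δλ, Δψ) = 341.98°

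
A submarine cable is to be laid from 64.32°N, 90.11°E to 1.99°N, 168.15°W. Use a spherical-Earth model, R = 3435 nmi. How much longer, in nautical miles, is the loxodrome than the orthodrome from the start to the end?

Great circle: cos σ = sin φ₁ sin φ₂ + cos φ₁ cos φ₂ cos Δλ,  σ = 1.6277 rad → d_gc = 5591.0 nmi
Rhumb line: Δψ = -1.4440, q = Δφ/Δψ = 0.7534, d_rh = R√(Δφ²+q²Δλ²) = 5922.8 nmi
Excess = 5922.8 − 5591.0 = 331.8 ≈ 332 nmi

332 nmi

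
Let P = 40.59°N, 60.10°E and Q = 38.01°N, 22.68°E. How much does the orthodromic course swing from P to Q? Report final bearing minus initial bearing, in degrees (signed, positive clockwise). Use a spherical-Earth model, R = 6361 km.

-24.2°

Initial bearing θ₁ = atan2(sin Δλ cos φ₂, cos φ₁ sin φ₂ − sin φ₁ cos φ₂ cos Δλ) = 277.20°
Final bearing θ₂ = (initial bearing from the destination back to the start) + 180° = 252.98°
Δθ = θ₂ − θ₁ = -24.2°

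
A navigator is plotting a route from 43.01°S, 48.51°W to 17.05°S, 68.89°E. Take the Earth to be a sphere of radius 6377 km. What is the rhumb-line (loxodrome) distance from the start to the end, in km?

11517 km

Δψ = ln[tan(π/4+φ₂/2)/tan(π/4+φ₁/2)] = +0.5310;  Δφ = +0.4531 rad,  Δλ = +2.0490 rad
q = Δφ/Δψ = 0.8533
d = R·√(Δφ² + q²Δλ²) = 6377·1.80609 = 11517 km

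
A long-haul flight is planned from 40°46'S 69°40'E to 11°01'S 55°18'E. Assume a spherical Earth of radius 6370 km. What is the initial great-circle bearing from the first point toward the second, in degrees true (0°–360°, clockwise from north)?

332.9°

N = sin Δλ·cos φ₂ = -0.2436;  D = cos φ₁ sin φ₂ − sin φ₁ cos φ₂ cos Δλ = +0.4762
initial course = atan2(N, D) = 332.91°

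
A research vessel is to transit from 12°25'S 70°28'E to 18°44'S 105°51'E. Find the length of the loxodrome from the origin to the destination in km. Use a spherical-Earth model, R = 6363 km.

3847 km

Rhumb course C = atan2(Δλ, Δψ) with Δψ = ln[tan(π/4+φ₂/2)/tan(π/4+φ₁/2)] = -0.1145, Δλ = +0.6176 → C = 100.51°
d = R·|Δφ| / |cos C| = 6363·0.11025 / 0.18233 = 3847 km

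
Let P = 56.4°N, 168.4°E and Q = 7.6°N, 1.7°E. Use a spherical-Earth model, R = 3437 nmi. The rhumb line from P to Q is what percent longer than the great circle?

Great circle: σ = 2.0083 rad → d_gc = Rσ = 6902.4 nmi
Rhumb: Δφ = -0.8517, Δλ = -2.9095, Δψ = -1.0646, q = Δφ/Δψ = 0.8001 → d_rh = R√(Δφ²+q²Δλ²) = 8519.2 nmi
Excess = (8519.2 − 6902.4) / 6902.4 = 1616.8 / 6902.4 = 23.42% ≈ 23.4%

23.4%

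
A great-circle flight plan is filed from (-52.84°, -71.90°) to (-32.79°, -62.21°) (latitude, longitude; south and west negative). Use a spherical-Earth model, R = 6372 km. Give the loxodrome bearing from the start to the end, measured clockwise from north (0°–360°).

Meridional parts: M(φ₁)=-1.0902, M(φ₂)=-0.6064 → ΔM = +0.4838;  Δλ = +0.1691 rad
tan C = Δλ / ΔM = +0.3495 → C = 19.27°

19.3°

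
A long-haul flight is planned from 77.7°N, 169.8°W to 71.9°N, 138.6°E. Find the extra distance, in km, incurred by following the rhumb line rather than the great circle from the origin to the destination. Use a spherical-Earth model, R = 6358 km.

50 km

Great circle: cos σ = sin φ₁ sin φ₂ + cos φ₁ cos φ₂ cos Δλ,  σ = 0.2464 rad → d_gc = 1566.3 km
Rhumb line: Δψ = -0.3908, q = Δφ/Δψ = 0.2590, d_rh = R√(Δφ²+q²Δλ²) = 1616.7 km
Excess = 1616.7 − 1566.3 = 50.4 ≈ 50 km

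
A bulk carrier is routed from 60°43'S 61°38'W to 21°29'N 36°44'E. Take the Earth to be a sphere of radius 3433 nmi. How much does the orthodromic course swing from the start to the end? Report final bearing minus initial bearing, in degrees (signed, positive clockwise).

-54.6°

At departure: θ₁ = atan2(sin Δλ cos φ₂, cos φ₁ sin φ₂ − sin φ₁ cos φ₂ cos Δλ) = 86.21°
At arrival: θ₂ = atan2(sin Δλ cos φ₁, −cos φ₂ sin φ₁ + sin φ₂ cos φ₁ cos Δλ) = 31.63°
Δθ = θ₂ − θ₁ = -54.6°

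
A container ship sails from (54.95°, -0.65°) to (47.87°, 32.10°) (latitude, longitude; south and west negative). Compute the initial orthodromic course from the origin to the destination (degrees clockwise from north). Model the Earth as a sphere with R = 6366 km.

N = sin Δλ·cos φ₂ = +0.3629;  D = cos φ₁ sin φ₂ − sin φ₁ cos φ₂ cos Δλ = -0.0360
initial course = atan2(N, D) = 95.66°

95.7°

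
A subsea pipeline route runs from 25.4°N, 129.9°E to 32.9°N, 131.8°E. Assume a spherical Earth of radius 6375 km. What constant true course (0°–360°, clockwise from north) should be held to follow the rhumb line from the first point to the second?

Δψ = ln[tan(π/4+φ₂/2)/tan(π/4+φ₁/2)] = +0.1501
Δλ = +0.0332 rad (taken the short way round)
course = atan2(Δλ, Δψ) = 12.46°

12.5°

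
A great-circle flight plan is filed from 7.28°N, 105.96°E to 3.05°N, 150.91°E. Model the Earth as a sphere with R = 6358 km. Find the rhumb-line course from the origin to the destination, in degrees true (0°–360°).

Δψ = ln[tan(π/4+φ₂/2)/tan(π/4+φ₁/2)] = -0.0741
Δλ = +0.7845 rad (taken the short way round)
course = atan2(Δλ, Δψ) = 95.40°

95.4°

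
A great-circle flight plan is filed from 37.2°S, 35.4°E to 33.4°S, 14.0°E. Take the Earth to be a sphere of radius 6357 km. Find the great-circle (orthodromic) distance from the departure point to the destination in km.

cos σ = sin φ₁ sin φ₂ + cos φ₁ cos φ₂ cos Δλ
      = sin(-37.20°)sin(-33.40°) + cos(-37.20°)cos(-33.40°)cos(-21.40°) = 0.9520
σ = 17.833° → d = Rσ = 6357·0.31124 = 1979 km

1979 km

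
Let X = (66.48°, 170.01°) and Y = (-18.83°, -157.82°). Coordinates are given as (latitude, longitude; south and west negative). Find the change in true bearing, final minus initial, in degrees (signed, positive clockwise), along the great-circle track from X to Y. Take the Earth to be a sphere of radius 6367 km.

+18.0°

Initial bearing θ₁ = atan2(sin Δλ cos φ₂, cos φ₁ sin φ₂ − sin φ₁ cos φ₂ cos Δλ) = 149.73°
Final bearing θ₂ = (initial bearing from the destination back to the start) + 180° = 167.73°
Δθ = θ₂ − θ₁ = +18.0°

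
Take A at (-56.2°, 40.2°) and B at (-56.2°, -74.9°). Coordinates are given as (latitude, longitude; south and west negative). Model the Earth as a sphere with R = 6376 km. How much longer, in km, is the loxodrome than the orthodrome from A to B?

894 km

Great circle: cos σ = sin φ₁ sin φ₂ + cos φ₁ cos φ₂ cos Δλ,  σ = 0.9773 rad → d_gc = 6231.3 km
Rhumb line: Δψ = +0.0000, q = Δφ/Δψ = 0.5563, d_rh = R√(Δφ²+q²Δλ²) = 7125.4 km
Excess = 7125.4 − 6231.3 = 894.1 ≈ 894 km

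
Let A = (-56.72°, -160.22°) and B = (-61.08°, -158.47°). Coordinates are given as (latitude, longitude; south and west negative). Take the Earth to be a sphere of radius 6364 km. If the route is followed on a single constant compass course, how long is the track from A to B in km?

Rhumb course C = atan2(Δλ, Δψ) with Δψ = ln[tan(π/4+φ₂/2)/tan(π/4+φ₁/2)] = -0.1476, Δλ = +0.0305 → C = 168.31°
d = R·|Δφ| / |cos C| = 6364·0.07610 / 0.97924 = 495 km

495 km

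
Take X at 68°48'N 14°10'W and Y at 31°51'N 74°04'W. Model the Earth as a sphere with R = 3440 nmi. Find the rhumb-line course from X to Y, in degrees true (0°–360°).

223.8°

Meridional parts: M(φ₁)=+1.6759, M(φ₂)=+0.5869 → ΔM = -1.0889;  Δλ = -1.0455 rad
tan C = Δλ / ΔM = +0.9601 → C = 223.83°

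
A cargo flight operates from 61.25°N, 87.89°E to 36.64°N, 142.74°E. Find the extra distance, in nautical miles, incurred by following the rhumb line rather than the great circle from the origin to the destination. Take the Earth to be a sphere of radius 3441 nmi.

58 nmi

Great circle: cos σ = sin φ₁ sin φ₂ + cos φ₁ cos φ₂ cos Δλ,  σ = 0.7296 rad → d_gc = 2510.69 nmi
Rhumb line: Δψ = -0.6733, q = Δφ/Δψ = 0.6379, d_rh = R√(Δφ²+q²Δλ²) = 2569.15 nmi
Excess = 2569.15 − 2510.69 = 58.46 ≈ 58 nmi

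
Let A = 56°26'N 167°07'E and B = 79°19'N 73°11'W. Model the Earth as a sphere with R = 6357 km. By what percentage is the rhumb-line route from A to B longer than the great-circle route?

17.5%

Great circle: σ = 0.6951 rad → d_gc = Rσ = 4418.5 km
Rhumb: Δφ = +0.3994, Δλ = +2.0892, Δψ = +1.1711, q = Δφ/Δψ = 0.3410 → d_rh = R√(Δφ²+q²Δλ²) = 5192.2 km
Excess = (5192.2 − 4418.5) / 4418.5 = 773.7 / 4418.5 = 17.51% ≈ 17.5%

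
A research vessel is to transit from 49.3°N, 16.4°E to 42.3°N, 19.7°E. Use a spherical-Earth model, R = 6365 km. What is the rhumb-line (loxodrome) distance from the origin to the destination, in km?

Δψ = ln[tan(π/4+φ₂/2)/tan(π/4+φ₁/2)] = -0.1756;  Δφ = -0.1222 rad,  Δλ = +0.0576 rad
q = Δφ/Δψ = 0.6958
d = R·√(Δφ² + q²Δλ²) = 6365·0.12858 = 818 km

818 km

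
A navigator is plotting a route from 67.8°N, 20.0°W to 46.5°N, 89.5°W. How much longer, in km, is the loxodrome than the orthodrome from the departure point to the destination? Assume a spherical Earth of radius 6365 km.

Great circle: cos σ = sin φ₁ sin φ₂ + cos φ₁ cos φ₂ cos Δλ,  σ = 0.7033 rad → d_gc = 4476.7 km
Rhumb line: Δψ = -0.7098, q = Δφ/Δψ = 0.5238, d_rh = R√(Δφ²+q²Δλ²) = 4685.3 km
Excess = 4685.3 − 4476.7 = 208.6 ≈ 209 km

209 km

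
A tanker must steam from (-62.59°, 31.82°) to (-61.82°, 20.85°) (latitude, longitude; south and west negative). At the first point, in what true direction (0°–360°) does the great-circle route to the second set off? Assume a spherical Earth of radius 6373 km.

273.7°

N = sin Δλ·cos φ₂ = -0.0899;  D = cos φ₁ sin φ₂ − sin φ₁ cos φ₂ cos Δλ = +0.0058
initial course = atan2(N, D) = 273.68°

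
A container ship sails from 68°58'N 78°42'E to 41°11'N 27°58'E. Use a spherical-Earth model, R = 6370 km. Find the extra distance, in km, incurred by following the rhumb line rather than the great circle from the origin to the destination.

Great circle: cos σ = sin φ₁ sin φ₂ + cos φ₁ cos φ₂ cos Δλ,  σ = 0.6672 rad → d_gc = 4250.0 km
Rhumb line: Δψ = -0.8938, q = Δφ/Δψ = 0.5425, d_rh = R√(Δφ²+q²Δλ²) = 4347.9 km
Excess = 4347.9 − 4250.0 = 97.9 ≈ 98 km

98 km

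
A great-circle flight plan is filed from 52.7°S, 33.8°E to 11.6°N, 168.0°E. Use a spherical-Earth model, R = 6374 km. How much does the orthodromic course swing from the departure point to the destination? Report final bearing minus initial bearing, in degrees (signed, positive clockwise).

-88.9°

At departure: θ₁ = atan2(sin Δλ cos φ₂, cos φ₁ sin φ₂ − sin φ₁ cos φ₂ cos Δλ) = 120.97°
At arrival: θ₂ = atan2(sin Δλ cos φ₁, −cos φ₂ sin φ₁ + sin φ₂ cos φ₁ cos Δλ) = 32.04°
Δθ = θ₂ − θ₁ = -88.9°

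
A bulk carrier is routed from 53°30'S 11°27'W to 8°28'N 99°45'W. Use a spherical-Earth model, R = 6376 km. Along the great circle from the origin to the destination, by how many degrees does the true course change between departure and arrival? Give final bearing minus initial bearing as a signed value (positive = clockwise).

+46.9°

Initial bearing θ₁ = atan2(sin Δλ cos φ₂, cos φ₁ sin φ₂ − sin φ₁ cos φ₂ cos Δλ) = 276.42°
Final bearing θ₂ = (initial bearing from the destination back to the start) + 180° = 323.30°
Δθ = θ₂ − θ₁ = +46.9°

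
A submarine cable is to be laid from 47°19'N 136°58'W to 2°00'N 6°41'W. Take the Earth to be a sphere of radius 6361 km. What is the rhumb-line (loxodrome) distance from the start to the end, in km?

Δψ = ln[tan(π/4+φ₂/2)/tan(π/4+φ₁/2)] = -0.9048;  Δφ = -0.7909 rad,  Δλ = +2.2739 rad
q = Δφ/Δψ = 0.8741
d = R·√(Δφ² + q²Δλ²) = 6361·2.13918 = 13607 km

13607 km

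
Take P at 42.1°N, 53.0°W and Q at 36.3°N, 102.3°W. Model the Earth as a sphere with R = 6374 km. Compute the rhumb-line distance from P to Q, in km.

4295 km

Rhumb course C = atan2(Δλ, Δψ) with Δψ = ln[tan(π/4+φ₂/2)/tan(π/4+φ₁/2)] = -0.1308, Δλ = -0.8604 → C = 261.36°
d = R·|Δφ| / |cos C| = 6374·0.10123 / 0.15024 = 4295 km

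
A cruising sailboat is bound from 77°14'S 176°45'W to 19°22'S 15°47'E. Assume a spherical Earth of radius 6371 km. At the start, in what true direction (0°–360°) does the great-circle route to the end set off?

191.9°

θ = atan2( sin Δλ·cos φ₂ ,  cos φ₁ sin φ₂ − sin φ₁ cos φ₂ cos Δλ )
  = atan2(-0.2047, -0.9714) = 191.90°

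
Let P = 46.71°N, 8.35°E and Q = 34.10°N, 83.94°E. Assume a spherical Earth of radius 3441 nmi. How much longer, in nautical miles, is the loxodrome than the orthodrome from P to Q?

118 nmi

Great circle: cos σ = sin φ₁ sin φ₂ + cos φ₁ cos φ₂ cos Δλ,  σ = 0.9892 rad → d_gc = 3403.7 nmi
Rhumb line: Δψ = -0.2905, q = Δφ/Δψ = 0.7577, d_rh = R√(Δφ²+q²Δλ²) = 3522.1 nmi
Excess = 3522.1 − 3403.7 = 118.4 ≈ 118 nmi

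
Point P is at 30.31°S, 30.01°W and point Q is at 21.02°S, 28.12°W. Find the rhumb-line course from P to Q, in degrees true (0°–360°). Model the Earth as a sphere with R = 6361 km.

10.4°

Δψ = ln[tan(π/4+φ₂/2)/tan(π/4+φ₁/2)] = +0.1802
Δλ = +0.0330 rad (taken the short way round)
course = atan2(Δλ, Δψ) = 10.37°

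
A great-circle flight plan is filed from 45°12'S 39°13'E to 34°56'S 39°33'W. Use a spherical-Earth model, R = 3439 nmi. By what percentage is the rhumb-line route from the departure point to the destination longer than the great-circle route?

Great circle: σ = 1.0253 rad → d_gc = Rσ = 3526.0 nmi
Rhumb: Δφ = +0.1792, Δλ = -1.3747, Δψ = +0.2349, q = Δφ/Δψ = 0.7628 → d_rh = R√(Δφ²+q²Δλ²) = 3658.7 nmi
Excess = (3658.7 − 3526.0) / 3526.0 = 132.7 / 3526.0 = 3.76% ≈ 3.8%

3.8%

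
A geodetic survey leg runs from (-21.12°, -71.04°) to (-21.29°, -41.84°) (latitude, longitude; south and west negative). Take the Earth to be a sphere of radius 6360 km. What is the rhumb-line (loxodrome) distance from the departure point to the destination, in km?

3022 km

Δψ = ln[tan(π/4+φ₂/2)/tan(π/4+φ₁/2)] = -0.0032;  Δφ = -0.0030 rad,  Δλ = +0.5096 rad
q = Δφ/Δψ = 0.9323
d = R·√(Δφ² + q²Δλ²) = 6360·0.47514 = 3022 km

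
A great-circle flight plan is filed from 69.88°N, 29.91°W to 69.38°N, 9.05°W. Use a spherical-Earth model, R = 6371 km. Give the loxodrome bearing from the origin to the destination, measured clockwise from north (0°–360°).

93.9°

Meridional parts: M(φ₁)=+1.7293, M(φ₂)=+1.7042 → ΔM = -0.0251;  Δλ = +0.3641 rad
tan C = Δλ / ΔM = -14.5212 → C = 93.94°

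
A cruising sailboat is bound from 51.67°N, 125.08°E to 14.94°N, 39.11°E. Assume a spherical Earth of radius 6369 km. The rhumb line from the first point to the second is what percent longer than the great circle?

Great circle: σ = 1.3239 rad → d_gc = Rσ = 8432.2 km
Rhumb: Δφ = -0.6411, Δλ = -1.5005, Δψ = -0.7931, q = Δφ/Δψ = 0.8083 → d_rh = R√(Δφ²+q²Δλ²) = 8737.2 km
Excess = (8737.2 − 8432.2) / 8432.2 = 305.0 / 8432.2 = 3.62% ≈ 3.6%

3.6%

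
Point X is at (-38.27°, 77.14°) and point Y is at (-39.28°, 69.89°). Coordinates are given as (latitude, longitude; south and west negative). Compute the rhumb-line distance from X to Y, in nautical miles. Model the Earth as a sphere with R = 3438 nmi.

345 nmi

Rhumb course C = atan2(Δλ, Δψ) with Δψ = ln[tan(π/4+φ₂/2)/tan(π/4+φ₁/2)] = -0.0226, Δλ = -0.1265 → C = 259.87°
d = R·|Δφ| / |cos C| = 3438·0.01763 / 0.17591 = 345 nmi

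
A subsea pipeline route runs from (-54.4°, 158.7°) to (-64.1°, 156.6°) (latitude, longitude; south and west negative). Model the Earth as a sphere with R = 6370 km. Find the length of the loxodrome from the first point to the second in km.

1085 km

Δψ = ln[tan(π/4+φ₂/2)/tan(π/4+φ₁/2)] = -0.3338;  Δφ = -0.1693 rad,  Δλ = -0.0367 rad
q = Δφ/Δψ = 0.5072
d = R·√(Δφ² + q²Δλ²) = 6370·0.17031 = 1085 km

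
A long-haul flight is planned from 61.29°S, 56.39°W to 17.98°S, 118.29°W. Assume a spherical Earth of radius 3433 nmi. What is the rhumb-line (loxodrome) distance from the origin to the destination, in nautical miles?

3735 nmi

Rhumb course C = atan2(Δλ, Δψ) with Δψ = ln[tan(π/4+φ₂/2)/tan(π/4+φ₁/2)] = +1.0438, Δλ = -1.0804 → C = 314.01°
d = R·|Δφ| / |cos C| = 3433·0.75590 / 0.69483 = 3735 nmi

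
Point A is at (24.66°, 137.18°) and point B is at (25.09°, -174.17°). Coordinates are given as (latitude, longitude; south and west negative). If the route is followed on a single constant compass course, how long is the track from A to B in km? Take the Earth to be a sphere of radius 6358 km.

4898 km

Δψ = ln[tan(π/4+φ₂/2)/tan(π/4+φ₁/2)] = +0.0083;  Δφ = +0.0075 rad,  Δλ = +0.8491 rad
q = Δφ/Δψ = 0.9072
d = R·√(Δφ² + q²Δλ²) = 6358·0.77036 = 4898 km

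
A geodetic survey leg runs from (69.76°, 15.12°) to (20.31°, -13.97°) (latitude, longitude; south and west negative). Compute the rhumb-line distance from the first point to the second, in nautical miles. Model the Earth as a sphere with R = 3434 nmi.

Δψ = ln[tan(π/4+φ₂/2)/tan(π/4+φ₁/2)] = -1.3611;  Δφ = -0.8631 rad,  Δλ = -0.5077 rad
q = Δφ/Δψ = 0.6341
d = R·√(Δφ² + q²Δλ²) = 3434·0.92116 = 3163 nmi

3163 nmi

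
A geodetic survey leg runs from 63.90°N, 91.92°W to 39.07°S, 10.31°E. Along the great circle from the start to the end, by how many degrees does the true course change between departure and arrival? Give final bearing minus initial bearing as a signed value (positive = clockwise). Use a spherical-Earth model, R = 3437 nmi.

Initial bearing θ₁ = atan2(sin Δλ cos φ₂, cos φ₁ sin φ₂ − sin φ₁ cos φ₂ cos Δλ) = 99.69°
Final bearing θ₂ = (initial bearing from the destination back to the start) + 180° = 146.04°
Δθ = θ₂ − θ₁ = +46.4°

+46.4°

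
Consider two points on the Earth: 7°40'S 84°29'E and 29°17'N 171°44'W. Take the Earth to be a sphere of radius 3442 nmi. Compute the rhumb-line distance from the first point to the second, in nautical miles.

6406 nmi

Rhumb course C = atan2(Δλ, Δψ) with Δψ = ln[tan(π/4+φ₂/2)/tan(π/4+φ₁/2)] = +0.6691, Δλ = +1.8114 → C = 69.73°
d = R·|Δφ| / |cos C| = 3442·0.64490 / 0.34652 = 6406 nmi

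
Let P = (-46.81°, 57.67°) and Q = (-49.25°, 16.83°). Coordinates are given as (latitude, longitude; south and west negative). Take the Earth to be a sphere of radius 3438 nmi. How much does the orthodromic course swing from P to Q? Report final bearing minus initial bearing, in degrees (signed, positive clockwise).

+31.0°

Initial bearing θ₁ = atan2(sin Δλ cos φ₂, cos φ₁ sin φ₂ − sin φ₁ cos φ₂ cos Δλ) = 249.64°
Final bearing θ₂ = (initial bearing from the destination back to the start) + 180° = 280.59°
Δθ = θ₂ − θ₁ = +31.0°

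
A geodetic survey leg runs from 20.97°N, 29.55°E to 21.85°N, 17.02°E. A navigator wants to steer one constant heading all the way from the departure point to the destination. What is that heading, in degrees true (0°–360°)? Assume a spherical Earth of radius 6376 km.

Meridional parts: M(φ₁)=+0.3745, M(φ₂)=+0.3909 → ΔM = +0.0165;  Δλ = -0.2187 rad
tan C = Δλ / ΔM = -13.2559 → C = 274.31°

274.3°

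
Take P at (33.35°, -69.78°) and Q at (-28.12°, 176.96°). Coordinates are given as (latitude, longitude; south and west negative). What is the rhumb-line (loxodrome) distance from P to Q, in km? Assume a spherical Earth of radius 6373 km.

Δψ = ln[tan(π/4+φ₂/2)/tan(π/4+φ₁/2)] = -1.1298;  Δφ = -1.0729 rad,  Δλ = -1.9768 rad
q = Δφ/Δψ = 0.9496
d = R·√(Δφ² + q²Δλ²) = 6373·2.16210 = 13779 km

13779 km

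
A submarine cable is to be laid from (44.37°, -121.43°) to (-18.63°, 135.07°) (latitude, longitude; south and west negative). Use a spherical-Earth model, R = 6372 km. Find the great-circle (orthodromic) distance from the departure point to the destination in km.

cos σ = sin φ₁ sin φ₂ + cos φ₁ cos φ₂ cos Δλ
      = sin(44.37°)sin(-18.63°) + cos(44.37°)cos(-18.63°)cos(-103.50°) = -0.3815
σ = 112.428° → d = Rσ = 6372·1.96224 = 12503 km

12503 km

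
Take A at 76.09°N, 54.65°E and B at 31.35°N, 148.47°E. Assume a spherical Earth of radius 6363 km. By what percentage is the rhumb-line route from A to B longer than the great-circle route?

Great circle: σ = 1.0572 rad → d_gc = Rσ = 6726.8 km
Rhumb: Δφ = -0.7809, Δλ = +1.6375, Δψ = -1.5271, q = Δφ/Δψ = 0.5113 → d_rh = R√(Δφ²+q²Δλ²) = 7284.9 km
Excess = (7284.9 − 6726.8) / 6726.8 = 558.1 / 6726.8 = 8.30% ≈ 8.3%

8.3%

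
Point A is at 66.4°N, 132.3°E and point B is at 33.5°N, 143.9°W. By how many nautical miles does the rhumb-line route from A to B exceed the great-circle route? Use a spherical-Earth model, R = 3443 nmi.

207 nmi

Great circle: cos σ = sin φ₁ sin φ₂ + cos φ₁ cos φ₂ cos Δλ,  σ = 0.9982 rad → d_gc = 3436.7 nmi
Rhumb line: Δψ = -0.9447, q = Δφ/Δψ = 0.6078, d_rh = R√(Δφ²+q²Δλ²) = 3643.8 nmi
Excess = 3643.8 − 3436.7 = 207.1 ≈ 207 nmi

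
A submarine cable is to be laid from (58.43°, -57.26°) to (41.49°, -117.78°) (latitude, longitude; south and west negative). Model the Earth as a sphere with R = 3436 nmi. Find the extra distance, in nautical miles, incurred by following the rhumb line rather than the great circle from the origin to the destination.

Great circle: cos σ = sin φ₁ sin φ₂ + cos φ₁ cos φ₂ cos Δλ,  σ = 0.7114 rad → d_gc = 2444.4 nmi
Rhumb line: Δψ = -0.4662, q = Δφ/Δψ = 0.6342, d_rh = R√(Δφ²+q²Δλ²) = 2516.0 nmi
Excess = 2516.0 − 2444.4 = 71.6 ≈ 72 nmi

72 nmi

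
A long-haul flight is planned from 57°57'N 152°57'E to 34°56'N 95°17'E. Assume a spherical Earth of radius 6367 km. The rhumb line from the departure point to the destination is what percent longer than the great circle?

2.4%

Great circle: σ = 0.7698 rad → d_gc = Rσ = 4901.5 km
Rhumb: Δφ = -0.4017, Δλ = -1.0065, Δψ = -0.5961, q = Δφ/Δψ = 0.6739 → d_rh = R√(Δφ²+q²Δλ²) = 5019.2 km
Excess = (5019.2 − 4901.5) / 4901.5 = 117.7 / 4901.5 = 2.40% ≈ 2.4%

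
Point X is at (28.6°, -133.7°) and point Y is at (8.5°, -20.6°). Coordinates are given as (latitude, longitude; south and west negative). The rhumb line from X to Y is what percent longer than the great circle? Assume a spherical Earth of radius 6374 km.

2.6%

Great circle: σ = 1.8441 rad → d_gc = Rσ = 11754.4 km
Rhumb: Δφ = -0.3508, Δλ = +1.9740, Δψ = -0.3724, q = Δφ/Δψ = 0.9421 → d_rh = R√(Δφ²+q²Δλ²) = 12062.2 km
Excess = (12062.2 − 11754.4) / 11754.4 = 307.8 / 11754.4 = 2.62% ≈ 2.6%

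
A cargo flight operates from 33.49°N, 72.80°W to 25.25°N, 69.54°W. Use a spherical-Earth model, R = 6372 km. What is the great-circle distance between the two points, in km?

969 km

Haversine: a = sin²(Δφ/2)+cos φ₁ cos φ₂ sin²(Δλ/2) = 0.00577;  σ = 2·atan2(√a,√(1−a))
σ = 8.714° → d = Rσ = 6372·0.15210 = 969 km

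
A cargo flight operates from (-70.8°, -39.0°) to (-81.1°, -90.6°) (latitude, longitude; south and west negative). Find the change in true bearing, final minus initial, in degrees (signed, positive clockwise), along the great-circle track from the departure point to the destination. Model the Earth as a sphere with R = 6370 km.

Initial bearing θ₁ = atan2(sin Δλ cos φ₂, cos φ₁ sin φ₂ − sin φ₁ cos φ₂ cos Δλ) = 207.38°
Final bearing θ₂ = (initial bearing from the destination back to the start) + 180° = 257.80°
Δθ = θ₂ − θ₁ = +50.4°

+50.4°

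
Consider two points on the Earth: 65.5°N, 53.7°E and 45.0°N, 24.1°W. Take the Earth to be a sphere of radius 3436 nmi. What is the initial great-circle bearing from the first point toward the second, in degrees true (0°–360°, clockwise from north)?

282.8°

N = sin Δλ·cos φ₂ = -0.6911;  D = cos φ₁ sin φ₂ − sin φ₁ cos φ₂ cos Δλ = +0.1573
initial course = atan2(N, D) = 282.82°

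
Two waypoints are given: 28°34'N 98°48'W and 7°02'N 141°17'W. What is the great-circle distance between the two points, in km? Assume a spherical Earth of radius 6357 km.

5044 km

cos σ = sin φ₁ sin φ₂ + cos φ₁ cos φ₂ cos Δλ
      = sin(28.57°)sin(7.03°) + cos(28.57°)cos(7.03°)cos(-42.48°) = 0.7014
σ = 45.463° → d = Rσ = 6357·0.79347 = 5044 km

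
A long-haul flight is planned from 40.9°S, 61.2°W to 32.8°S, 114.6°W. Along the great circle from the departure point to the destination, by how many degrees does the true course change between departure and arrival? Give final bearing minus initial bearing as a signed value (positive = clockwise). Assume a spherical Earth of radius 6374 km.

At departure: θ₁ = atan2(sin Δλ cos φ₂, cos φ₁ sin φ₂ − sin φ₁ cos φ₂ cos Δλ) = 263.13°
At arrival: θ₂ = atan2(sin Δλ cos φ₁, −cos φ₂ sin φ₁ + sin φ₂ cos φ₁ cos Δλ) = 296.78°
Δθ = θ₂ − θ₁ = +33.6°

+33.6°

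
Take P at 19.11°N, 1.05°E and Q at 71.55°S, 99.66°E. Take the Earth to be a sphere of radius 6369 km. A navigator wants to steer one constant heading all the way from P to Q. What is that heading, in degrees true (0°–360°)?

Δψ = ln[tan(π/4+φ₂/2)/tan(π/4+φ₁/2)] = -2.1575
Δλ = +1.7211 rad (taken the short way round)
course = atan2(Δλ, Δψ) = 141.42°

141.4°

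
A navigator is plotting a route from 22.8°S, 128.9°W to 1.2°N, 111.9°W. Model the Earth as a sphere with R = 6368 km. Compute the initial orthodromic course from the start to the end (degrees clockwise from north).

N = sin Δλ·cos φ₂ = +0.2923;  D = cos φ₁ sin φ₂ − sin φ₁ cos φ₂ cos Δλ = +0.3898
initial course = atan2(N, D) = 36.87°

36.9°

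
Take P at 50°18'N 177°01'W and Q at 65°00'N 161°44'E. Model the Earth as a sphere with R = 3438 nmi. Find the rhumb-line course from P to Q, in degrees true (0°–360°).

322.7°

Meridional parts: M(φ₁)=+1.0189, M(φ₂)=+1.5065 → ΔM = +0.4876;  Δλ = -0.3709 rad
tan C = Δλ / ΔM = -0.7606 → C = 322.74°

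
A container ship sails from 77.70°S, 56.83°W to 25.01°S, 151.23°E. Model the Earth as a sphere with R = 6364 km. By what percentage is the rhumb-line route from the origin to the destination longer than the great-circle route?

Great circle: σ = 1.3256 rad → d_gc = Rσ = 8436.4 km
Rhumb: Δφ = +0.9196, Δλ = -2.6519, Δψ = +1.7769, q = Δφ/Δψ = 0.5176 → d_rh = R√(Δφ²+q²Δλ²) = 10513.8 km
Excess = (10513.8 − 8436.4) / 8436.4 = 2077.4 / 8436.4 = 24.62% ≈ 24.6%

24.6%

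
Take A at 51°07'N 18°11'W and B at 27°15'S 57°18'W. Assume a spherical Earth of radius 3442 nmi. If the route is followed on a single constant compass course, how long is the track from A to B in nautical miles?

Δψ = ln[tan(π/4+φ₂/2)/tan(π/4+φ₁/2)] = -1.5360;  Δφ = -1.3678 rad,  Δλ = -0.6827 rad
q = Δφ/Δψ = 0.8905
d = R·√(Δφ² + q²Δλ²) = 3442·1.49678 = 5152 nmi

5152 nmi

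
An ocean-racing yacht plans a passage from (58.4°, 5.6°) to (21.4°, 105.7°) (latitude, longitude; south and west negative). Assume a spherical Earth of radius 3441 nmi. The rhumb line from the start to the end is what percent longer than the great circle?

6.8%

Great circle: σ = 1.3436 rad → d_gc = Rσ = 4623.4 nmi
Rhumb: Δφ = -0.6458, Δλ = +1.7471, Δψ = -0.8799, q = Δφ/Δψ = 0.7339 → d_rh = R√(Δφ²+q²Δλ²) = 4940.0 nmi
Excess = (4940.0 − 4623.4) / 4623.4 = 316.6 / 4623.4 = 6.848% ≈ 6.8%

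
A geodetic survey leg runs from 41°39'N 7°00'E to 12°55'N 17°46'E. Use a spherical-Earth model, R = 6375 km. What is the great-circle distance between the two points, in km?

cos σ = sin φ₁ sin φ₂ + cos φ₁ cos φ₂ cos Δλ
      = sin(41.65°)sin(12.92°) + cos(41.65°)cos(12.92°)cos(10.77°) = 0.8640
σ = 30.226° → d = Rσ = 6375·0.52755 = 3363 km

3363 km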